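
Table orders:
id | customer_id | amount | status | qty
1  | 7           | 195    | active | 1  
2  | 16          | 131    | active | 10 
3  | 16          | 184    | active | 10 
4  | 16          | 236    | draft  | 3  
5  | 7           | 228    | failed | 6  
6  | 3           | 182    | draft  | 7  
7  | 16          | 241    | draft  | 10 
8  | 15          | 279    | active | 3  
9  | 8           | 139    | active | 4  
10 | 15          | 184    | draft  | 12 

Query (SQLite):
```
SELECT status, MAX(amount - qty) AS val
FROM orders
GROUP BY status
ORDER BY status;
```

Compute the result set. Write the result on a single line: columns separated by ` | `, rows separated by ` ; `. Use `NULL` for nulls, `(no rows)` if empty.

For each row compute amount - qty.
Group by status; take MAX of the expression per group.
  active: ids {1, 2, 3, 8, 9} → MAX(amount - qty)=276
  draft: ids {4, 6, 7, 10} → MAX(amount - qty)=233
  failed: ids {5} → MAX(amount - qty)=222

active | 276 ; draft | 233 ; failed | 222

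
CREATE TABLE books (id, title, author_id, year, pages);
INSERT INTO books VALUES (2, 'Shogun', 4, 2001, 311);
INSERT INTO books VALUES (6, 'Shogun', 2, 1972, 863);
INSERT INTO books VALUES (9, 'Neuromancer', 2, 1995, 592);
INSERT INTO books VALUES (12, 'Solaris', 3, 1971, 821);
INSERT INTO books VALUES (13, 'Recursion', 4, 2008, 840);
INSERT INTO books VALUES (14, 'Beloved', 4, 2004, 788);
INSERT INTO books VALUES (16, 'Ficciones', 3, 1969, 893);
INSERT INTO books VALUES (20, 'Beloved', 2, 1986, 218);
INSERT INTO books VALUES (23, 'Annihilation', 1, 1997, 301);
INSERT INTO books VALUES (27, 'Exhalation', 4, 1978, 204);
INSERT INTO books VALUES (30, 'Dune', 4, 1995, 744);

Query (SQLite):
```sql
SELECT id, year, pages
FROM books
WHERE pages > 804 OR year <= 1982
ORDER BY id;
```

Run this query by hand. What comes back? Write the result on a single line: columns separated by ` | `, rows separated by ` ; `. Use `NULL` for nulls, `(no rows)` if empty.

6 | 1972 | 863 ; 12 | 1971 | 821 ; 13 | 2008 | 840 ; 16 | 1969 | 893 ; 27 | 1978 | 204

pages > 804: ids {6, 12, 13, 16}
year <= 1982: ids {6, 12, 16, 27}
Combine with OR.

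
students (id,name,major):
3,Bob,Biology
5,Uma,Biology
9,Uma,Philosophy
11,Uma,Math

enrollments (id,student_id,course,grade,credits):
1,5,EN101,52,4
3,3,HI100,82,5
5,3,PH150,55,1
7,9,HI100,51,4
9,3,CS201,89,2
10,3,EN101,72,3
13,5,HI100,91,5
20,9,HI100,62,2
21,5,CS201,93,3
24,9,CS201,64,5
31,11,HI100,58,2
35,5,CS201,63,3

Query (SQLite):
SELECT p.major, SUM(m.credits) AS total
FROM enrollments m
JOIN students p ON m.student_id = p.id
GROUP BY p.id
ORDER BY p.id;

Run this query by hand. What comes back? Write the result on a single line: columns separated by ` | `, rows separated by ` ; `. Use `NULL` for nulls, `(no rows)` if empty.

Biology | 11 ; Biology | 15 ; Philosophy | 11 ; Math | 2

Join each enrollments row to its students via student_id.
Group joined rows by students.id; compute SUM(m.credits) per group.
  3: ids {3, 5, 9, 10} → SUM(m.credits)=11
  5: ids {1, 13, 21, 35} → SUM(m.credits)=15
  9: ids {7, 20, 24} → SUM(m.credits)=11
  11: ids {31} → SUM(m.credits)=2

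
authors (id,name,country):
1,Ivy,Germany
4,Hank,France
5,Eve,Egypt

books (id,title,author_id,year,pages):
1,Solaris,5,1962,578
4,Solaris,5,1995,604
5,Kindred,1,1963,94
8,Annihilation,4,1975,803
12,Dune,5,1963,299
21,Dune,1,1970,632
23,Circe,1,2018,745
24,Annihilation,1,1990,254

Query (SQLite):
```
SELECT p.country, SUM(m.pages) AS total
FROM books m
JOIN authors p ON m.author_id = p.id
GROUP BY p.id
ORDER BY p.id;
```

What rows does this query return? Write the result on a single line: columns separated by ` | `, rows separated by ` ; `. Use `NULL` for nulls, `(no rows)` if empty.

Join each books row to its authors via author_id.
Group joined rows by authors.id; compute SUM(m.pages) per group.
  1: ids {5, 21, 23, 24} → SUM(m.pages)=1725
  4: ids {8} → SUM(m.pages)=803
  5: ids {1, 4, 12} → SUM(m.pages)=1481

Germany | 1725 ; France | 803 ; Egypt | 1481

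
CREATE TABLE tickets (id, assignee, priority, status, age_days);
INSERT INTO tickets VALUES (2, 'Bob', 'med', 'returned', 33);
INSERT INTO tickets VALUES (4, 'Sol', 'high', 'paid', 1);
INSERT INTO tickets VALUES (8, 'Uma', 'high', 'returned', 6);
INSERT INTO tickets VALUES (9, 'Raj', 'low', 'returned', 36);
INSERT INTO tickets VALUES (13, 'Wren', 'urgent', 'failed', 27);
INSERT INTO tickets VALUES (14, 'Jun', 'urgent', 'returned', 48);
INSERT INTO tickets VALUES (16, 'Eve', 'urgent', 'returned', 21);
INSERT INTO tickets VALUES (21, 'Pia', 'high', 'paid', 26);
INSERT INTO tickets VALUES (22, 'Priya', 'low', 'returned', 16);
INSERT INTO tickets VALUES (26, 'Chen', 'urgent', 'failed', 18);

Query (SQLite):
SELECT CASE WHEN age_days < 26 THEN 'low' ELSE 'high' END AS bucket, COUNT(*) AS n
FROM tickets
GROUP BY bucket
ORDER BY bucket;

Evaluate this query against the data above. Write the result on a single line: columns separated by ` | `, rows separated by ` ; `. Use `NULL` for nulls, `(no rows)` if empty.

Bucket rows by age_days < 26 → 'low' else 'high'; count each bucket.

high | 5 ; low | 5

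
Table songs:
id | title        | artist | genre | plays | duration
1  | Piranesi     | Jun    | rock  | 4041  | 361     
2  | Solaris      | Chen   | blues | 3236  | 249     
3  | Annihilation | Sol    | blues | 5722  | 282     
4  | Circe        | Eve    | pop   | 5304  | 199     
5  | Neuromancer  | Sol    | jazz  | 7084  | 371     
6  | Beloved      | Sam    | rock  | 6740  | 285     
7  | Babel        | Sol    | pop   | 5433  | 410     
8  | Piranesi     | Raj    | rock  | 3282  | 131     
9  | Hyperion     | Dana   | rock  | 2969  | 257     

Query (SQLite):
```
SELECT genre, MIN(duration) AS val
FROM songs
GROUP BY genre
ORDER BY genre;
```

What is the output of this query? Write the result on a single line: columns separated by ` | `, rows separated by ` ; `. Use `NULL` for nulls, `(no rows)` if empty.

Partition songs by genre; compute MIN(duration) within each group.
  blues: ids {2, 3} → MIN(duration)=249
  jazz: ids {5} → MIN(duration)=371
  pop: ids {4, 7} → MIN(duration)=199
  rock: ids {1, 6, 8, 9} → MIN(duration)=131

blues | 249 ; jazz | 371 ; pop | 199 ; rock | 131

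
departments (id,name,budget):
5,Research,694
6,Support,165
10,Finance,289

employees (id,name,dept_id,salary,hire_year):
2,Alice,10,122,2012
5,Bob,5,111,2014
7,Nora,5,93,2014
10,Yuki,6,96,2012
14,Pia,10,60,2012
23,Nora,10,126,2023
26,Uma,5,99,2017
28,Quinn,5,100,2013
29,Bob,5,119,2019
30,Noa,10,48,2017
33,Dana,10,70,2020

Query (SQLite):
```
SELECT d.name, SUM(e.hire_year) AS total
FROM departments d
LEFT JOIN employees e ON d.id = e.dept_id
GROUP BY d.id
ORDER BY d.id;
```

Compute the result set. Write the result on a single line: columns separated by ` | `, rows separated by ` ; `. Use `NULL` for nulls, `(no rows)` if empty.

LEFT JOIN keeps every departments row; unmatched ones get NULL for employees columns.
Group by departments.id and compute SUM(e.hire_year). SUM over an all-NULL group is NULL.
  5: ids {5, 7, 26, 28, 29} → SUM(e.hire_year)=10077
  6: ids {10} → SUM(e.hire_year)=2012
  10: ids {2, 14, 23, 30, 33} → SUM(e.hire_year)=10084

Research | 10077 ; Support | 2012 ; Finance | 10084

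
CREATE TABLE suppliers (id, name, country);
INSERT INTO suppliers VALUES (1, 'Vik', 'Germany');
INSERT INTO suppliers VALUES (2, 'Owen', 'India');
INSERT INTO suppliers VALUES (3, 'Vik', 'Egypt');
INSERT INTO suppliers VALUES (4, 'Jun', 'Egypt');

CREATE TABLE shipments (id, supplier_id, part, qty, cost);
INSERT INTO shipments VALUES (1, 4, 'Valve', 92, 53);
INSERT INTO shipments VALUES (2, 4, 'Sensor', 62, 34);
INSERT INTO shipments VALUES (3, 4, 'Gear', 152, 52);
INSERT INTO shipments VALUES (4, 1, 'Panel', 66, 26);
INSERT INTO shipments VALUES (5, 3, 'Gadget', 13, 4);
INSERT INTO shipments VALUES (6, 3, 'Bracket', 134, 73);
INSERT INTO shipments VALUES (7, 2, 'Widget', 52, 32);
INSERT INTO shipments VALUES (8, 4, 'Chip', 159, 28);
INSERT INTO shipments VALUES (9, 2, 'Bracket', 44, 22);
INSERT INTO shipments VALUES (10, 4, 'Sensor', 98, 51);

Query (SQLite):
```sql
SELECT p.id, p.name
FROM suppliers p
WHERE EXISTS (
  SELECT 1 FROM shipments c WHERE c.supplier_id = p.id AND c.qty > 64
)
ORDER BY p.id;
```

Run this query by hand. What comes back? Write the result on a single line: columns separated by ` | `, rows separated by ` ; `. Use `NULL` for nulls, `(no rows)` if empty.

1 | Vik ; 3 | Vik ; 4 | Jun

For each suppliers row, check whether any shipments with matching supplier_id has qty > 64.
Keep rows where that is true.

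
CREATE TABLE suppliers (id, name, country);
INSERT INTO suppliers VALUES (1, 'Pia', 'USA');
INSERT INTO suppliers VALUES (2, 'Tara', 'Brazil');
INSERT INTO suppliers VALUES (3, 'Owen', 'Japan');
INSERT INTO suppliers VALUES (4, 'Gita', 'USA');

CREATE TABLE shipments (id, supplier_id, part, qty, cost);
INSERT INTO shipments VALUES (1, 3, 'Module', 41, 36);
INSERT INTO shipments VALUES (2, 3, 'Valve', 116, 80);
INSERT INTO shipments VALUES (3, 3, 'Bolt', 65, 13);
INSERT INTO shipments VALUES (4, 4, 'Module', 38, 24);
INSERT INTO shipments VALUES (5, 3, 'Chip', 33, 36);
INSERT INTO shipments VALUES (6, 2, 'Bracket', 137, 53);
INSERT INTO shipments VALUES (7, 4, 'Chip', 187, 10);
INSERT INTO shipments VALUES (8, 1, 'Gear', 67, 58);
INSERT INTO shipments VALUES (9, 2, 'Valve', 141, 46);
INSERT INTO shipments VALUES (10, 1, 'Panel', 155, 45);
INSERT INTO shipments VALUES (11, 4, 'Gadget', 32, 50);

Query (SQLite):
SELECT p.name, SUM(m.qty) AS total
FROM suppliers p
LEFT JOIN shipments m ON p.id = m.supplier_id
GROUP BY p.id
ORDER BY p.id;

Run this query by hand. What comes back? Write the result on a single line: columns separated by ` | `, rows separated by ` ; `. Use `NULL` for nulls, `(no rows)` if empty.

Pia | 222 ; Tara | 278 ; Owen | 255 ; Gita | 257

LEFT JOIN keeps every suppliers row; unmatched ones get NULL for shipments columns.
Group by suppliers.id and compute SUM(m.qty). SUM over an all-NULL group is NULL.
  1: ids {8, 10} → SUM(m.qty)=222
  2: ids {6, 9} → SUM(m.qty)=278
  3: ids {1, 2, 3, 5} → SUM(m.qty)=255
  4: ids {4, 7, 11} → SUM(m.qty)=257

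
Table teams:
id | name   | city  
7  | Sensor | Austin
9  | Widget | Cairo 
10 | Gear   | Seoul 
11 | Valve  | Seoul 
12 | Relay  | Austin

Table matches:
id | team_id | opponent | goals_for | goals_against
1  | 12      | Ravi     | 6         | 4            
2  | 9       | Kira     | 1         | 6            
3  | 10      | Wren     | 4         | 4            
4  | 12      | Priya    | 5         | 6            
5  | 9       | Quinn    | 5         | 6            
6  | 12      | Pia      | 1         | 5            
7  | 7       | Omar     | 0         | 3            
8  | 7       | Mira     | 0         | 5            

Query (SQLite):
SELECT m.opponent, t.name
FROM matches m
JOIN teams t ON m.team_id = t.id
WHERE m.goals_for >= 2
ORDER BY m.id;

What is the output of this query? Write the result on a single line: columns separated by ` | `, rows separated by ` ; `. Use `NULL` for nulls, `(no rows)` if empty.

Each matches row matches the teams row where team_id = teams.id.
Then keep rows with m.goals_for >= 2.

Ravi | Relay ; Wren | Gear ; Priya | Relay ; Quinn | Widget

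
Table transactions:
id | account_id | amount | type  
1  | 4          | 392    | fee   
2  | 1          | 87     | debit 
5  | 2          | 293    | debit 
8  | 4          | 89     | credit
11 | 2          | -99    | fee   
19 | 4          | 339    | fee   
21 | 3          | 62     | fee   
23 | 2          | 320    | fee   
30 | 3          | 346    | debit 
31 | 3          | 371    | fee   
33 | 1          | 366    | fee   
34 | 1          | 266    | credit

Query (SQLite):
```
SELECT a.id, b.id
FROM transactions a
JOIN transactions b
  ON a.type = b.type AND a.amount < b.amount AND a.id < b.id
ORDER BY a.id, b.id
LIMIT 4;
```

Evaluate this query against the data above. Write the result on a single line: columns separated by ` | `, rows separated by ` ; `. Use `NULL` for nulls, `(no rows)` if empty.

2 | 5 ; 2 | 30 ; 5 | 30 ; 8 | 34

Pairs (a,b) with same type, a.amount < b.amount, a.id < b.id.
type groups: credit:{8,34} debit:{2,5,30} fee:{1,11,19,21,23,31,33}
Ordered by (a.id, b.id); first 4.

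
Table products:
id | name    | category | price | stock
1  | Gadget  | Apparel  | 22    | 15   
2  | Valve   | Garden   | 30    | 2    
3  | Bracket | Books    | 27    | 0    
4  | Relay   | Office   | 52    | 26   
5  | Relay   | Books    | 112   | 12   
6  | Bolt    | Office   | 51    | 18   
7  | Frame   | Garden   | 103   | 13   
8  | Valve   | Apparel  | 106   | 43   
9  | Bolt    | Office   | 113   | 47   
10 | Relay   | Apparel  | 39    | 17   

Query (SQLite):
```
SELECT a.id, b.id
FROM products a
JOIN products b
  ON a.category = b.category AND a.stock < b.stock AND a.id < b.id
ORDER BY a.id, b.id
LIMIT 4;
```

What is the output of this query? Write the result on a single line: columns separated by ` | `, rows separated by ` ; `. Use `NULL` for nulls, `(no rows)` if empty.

1 | 8 ; 1 | 10 ; 2 | 7 ; 3 | 5

Pairs (a,b) with same category, a.stock < b.stock, a.id < b.id.
category groups: Apparel:{1,8,10} Books:{3,5} Garden:{2,7} Office:{4,6,9}
Ordered by (a.id, b.id); first 4.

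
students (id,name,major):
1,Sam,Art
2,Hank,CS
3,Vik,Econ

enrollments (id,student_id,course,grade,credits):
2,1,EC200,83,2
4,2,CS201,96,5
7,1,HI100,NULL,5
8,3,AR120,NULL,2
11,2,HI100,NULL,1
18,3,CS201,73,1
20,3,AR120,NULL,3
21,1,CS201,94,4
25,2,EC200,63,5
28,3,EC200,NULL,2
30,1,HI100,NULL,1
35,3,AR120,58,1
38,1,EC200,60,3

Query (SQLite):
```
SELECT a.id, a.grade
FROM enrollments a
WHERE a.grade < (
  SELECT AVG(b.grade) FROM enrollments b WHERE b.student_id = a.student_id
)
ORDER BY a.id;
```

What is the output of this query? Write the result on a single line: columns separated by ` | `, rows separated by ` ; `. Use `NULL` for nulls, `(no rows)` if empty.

For each enrollments row a, compute AVG(grade) over rows sharing a.student_id.
Keep row a if a.grade < that per-group AVG.
  student_id=1: AVG(grade) = 79.0
  student_id=2: AVG(grade) = 79.5
  student_id=3: AVG(grade) = 65.5

25 | 63 ; 35 | 58 ; 38 | 60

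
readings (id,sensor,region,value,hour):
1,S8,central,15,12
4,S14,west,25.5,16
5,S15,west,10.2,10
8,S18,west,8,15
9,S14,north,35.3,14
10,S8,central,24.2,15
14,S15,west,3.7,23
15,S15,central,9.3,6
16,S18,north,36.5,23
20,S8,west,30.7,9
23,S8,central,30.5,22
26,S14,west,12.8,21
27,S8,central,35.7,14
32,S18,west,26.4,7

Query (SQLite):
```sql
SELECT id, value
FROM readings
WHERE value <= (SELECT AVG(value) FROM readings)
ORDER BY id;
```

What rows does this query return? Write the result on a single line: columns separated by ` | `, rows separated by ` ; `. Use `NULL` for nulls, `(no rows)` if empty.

1 | 15 ; 5 | 10.2 ; 8 | 8 ; 14 | 3.7 ; 15 | 9.3 ; 26 | 12.8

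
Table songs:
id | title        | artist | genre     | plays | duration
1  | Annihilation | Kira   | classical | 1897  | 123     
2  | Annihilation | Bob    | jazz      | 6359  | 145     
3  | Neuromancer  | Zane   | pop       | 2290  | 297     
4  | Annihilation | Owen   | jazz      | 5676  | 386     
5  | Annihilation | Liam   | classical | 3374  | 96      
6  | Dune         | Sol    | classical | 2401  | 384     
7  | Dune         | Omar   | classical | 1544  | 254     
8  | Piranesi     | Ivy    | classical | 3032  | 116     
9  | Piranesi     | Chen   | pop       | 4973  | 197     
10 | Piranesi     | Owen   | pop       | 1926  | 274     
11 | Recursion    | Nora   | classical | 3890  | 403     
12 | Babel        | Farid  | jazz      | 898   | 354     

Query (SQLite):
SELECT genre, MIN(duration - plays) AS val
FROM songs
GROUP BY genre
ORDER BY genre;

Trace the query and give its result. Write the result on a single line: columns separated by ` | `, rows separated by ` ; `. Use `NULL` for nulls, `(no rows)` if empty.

classical | -3487 ; jazz | -6214 ; pop | -4776

For each row compute duration - plays.
Group by genre; take MIN of the expression per group.
  classical: ids {1, 5, 6, 7, 8, 11} → MIN(duration - plays)=-3487
  jazz: ids {2, 4, 12} → MIN(duration - plays)=-6214
  pop: ids {3, 9, 10} → MIN(duration - plays)=-4776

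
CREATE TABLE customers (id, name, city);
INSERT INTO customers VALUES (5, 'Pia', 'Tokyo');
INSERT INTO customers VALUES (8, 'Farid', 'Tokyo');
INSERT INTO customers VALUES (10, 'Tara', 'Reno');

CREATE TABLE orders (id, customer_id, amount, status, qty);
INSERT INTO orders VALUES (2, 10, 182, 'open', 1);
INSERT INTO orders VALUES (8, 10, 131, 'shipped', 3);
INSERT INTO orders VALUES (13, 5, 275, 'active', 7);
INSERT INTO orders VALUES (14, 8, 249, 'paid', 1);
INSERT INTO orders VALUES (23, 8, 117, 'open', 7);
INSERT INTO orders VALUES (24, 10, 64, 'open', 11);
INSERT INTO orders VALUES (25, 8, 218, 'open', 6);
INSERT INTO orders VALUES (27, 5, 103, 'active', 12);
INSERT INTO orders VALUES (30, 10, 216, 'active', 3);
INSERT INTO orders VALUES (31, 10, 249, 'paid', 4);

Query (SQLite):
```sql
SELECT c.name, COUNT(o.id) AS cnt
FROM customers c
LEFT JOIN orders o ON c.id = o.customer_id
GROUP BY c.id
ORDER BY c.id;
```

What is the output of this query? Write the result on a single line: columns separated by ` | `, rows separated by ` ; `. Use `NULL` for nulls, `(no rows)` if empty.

LEFT JOIN keeps every customers row; unmatched ones get NULL for orders columns.
Group by customers.id and compute COUNT(o.id). COUNT(col) of an all-NULL group is 0.
  5: ids {13, 27} → COUNT(o.id)=2
  8: ids {14, 23, 25} → COUNT(o.id)=3
  10: ids {2, 8, 24, 30, 31} → COUNT(o.id)=5

Pia | 2 ; Farid | 3 ; Tara | 5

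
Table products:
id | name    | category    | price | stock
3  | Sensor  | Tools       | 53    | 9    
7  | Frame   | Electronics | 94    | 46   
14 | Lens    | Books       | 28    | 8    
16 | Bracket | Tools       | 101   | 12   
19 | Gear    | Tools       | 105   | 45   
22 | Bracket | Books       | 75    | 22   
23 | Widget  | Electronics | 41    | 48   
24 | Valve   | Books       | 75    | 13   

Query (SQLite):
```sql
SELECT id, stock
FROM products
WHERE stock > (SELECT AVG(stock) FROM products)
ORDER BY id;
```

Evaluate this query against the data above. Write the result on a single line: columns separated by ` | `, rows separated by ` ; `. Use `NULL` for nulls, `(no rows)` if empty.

7 | 46 ; 19 | 45 ; 23 | 48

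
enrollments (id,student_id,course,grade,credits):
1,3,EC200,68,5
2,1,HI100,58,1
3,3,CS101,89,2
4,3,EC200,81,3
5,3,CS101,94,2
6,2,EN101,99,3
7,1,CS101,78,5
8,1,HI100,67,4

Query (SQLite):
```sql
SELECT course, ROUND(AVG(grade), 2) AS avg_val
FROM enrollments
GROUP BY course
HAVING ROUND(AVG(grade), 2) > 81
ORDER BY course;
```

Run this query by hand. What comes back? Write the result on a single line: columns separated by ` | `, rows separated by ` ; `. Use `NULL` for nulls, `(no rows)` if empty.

Partition enrollments by course; compute ROUND(AVG(grade), 2) within each group.
HAVING: keep groups where ROUND(AVG(grade), 2) > 81.
  CS101: ids {3, 5, 7} → ROUND(AVG(grade), 2)=87
  EC200: ids {1, 4} → ROUND(AVG(grade), 2)=74.5
  EN101: ids {6} → ROUND(AVG(grade), 2)=99
  HI100: ids {2, 8} → ROUND(AVG(grade), 2)=62.5

CS101 | 87 ; EN101 | 99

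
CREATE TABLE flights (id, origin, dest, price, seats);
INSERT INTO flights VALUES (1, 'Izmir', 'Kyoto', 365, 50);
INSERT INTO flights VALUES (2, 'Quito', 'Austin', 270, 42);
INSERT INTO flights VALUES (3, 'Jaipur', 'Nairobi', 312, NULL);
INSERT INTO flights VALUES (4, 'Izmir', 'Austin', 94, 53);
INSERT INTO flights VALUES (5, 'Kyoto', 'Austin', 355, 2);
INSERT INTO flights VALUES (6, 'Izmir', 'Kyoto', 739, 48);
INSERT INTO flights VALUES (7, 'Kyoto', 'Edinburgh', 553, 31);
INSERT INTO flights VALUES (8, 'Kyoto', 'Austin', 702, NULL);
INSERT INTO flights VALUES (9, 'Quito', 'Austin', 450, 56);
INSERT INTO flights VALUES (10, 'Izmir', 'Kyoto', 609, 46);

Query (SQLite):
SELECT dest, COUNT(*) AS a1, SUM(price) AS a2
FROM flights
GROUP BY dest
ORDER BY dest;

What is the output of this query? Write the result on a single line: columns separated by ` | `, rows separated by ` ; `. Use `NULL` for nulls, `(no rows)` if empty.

Austin | 5 | 1871 ; Edinburgh | 1 | 553 ; Kyoto | 3 | 1713 ; Nairobi | 1 | 312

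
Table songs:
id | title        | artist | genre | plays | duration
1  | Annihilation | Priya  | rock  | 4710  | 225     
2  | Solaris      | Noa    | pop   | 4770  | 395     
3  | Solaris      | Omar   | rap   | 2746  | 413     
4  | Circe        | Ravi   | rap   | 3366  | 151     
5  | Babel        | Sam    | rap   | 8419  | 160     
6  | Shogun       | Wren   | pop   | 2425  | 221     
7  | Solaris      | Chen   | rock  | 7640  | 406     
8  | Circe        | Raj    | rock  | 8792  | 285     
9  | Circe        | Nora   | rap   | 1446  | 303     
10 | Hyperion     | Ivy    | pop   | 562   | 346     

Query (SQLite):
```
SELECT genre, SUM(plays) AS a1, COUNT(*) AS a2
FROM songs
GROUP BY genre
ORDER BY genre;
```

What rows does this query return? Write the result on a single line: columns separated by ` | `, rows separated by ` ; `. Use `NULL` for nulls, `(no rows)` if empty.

pop | 7757 | 3 ; rap | 15977 | 4 ; rock | 21142 | 3

Group songs by genre.
Per group compute: SUM(plays), COUNT(*).
  pop: ids {2, 6, 10} → SUM(plays)=7757, COUNT(*)=3
  rap: ids {3, 4, 5, 9} → SUM(plays)=15977, COUNT(*)=4
  rock: ids {1, 7, 8} → SUM(plays)=21142, COUNT(*)=3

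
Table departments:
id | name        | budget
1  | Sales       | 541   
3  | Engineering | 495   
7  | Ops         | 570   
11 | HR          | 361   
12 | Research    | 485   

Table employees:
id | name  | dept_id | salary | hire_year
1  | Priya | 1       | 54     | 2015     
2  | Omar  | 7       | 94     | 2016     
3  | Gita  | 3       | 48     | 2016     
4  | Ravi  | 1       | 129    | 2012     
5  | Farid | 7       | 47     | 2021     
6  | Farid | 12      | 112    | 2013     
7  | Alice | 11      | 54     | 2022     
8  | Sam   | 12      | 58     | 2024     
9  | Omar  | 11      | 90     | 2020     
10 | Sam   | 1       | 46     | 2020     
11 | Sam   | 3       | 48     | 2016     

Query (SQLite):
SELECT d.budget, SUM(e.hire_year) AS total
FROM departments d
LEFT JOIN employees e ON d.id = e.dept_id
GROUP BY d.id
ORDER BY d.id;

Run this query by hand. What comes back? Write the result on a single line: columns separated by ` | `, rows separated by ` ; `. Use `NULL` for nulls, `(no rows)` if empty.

LEFT JOIN keeps every departments row; unmatched ones get NULL for employees columns.
Group by departments.id and compute SUM(e.hire_year). SUM over an all-NULL group is NULL.
  1: ids {1, 4, 10} → SUM(e.hire_year)=6047
  3: ids {3, 11} → SUM(e.hire_year)=4032
  7: ids {2, 5} → SUM(e.hire_year)=4037
  11: ids {7, 9} → SUM(e.hire_year)=4042
  12: ids {6, 8} → SUM(e.hire_year)=4037

541 | 6047 ; 495 | 4032 ; 570 | 4037 ; 361 | 4042 ; 485 | 4037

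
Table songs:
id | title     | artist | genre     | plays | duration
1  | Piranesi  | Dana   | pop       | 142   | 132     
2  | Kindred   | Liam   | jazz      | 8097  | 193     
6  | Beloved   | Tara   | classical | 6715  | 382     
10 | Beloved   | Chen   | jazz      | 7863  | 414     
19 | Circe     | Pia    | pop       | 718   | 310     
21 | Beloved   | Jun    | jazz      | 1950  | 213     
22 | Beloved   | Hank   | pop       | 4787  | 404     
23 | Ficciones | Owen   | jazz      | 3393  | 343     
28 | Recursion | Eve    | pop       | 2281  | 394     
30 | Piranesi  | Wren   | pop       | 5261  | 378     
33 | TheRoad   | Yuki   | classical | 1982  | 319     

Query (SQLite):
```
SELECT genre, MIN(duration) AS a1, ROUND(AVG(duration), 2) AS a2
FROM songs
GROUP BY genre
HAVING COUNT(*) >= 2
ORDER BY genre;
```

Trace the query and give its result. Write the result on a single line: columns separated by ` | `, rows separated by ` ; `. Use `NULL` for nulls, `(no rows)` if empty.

classical | 319 | 350.5 ; jazz | 193 | 290.75 ; pop | 132 | 323.6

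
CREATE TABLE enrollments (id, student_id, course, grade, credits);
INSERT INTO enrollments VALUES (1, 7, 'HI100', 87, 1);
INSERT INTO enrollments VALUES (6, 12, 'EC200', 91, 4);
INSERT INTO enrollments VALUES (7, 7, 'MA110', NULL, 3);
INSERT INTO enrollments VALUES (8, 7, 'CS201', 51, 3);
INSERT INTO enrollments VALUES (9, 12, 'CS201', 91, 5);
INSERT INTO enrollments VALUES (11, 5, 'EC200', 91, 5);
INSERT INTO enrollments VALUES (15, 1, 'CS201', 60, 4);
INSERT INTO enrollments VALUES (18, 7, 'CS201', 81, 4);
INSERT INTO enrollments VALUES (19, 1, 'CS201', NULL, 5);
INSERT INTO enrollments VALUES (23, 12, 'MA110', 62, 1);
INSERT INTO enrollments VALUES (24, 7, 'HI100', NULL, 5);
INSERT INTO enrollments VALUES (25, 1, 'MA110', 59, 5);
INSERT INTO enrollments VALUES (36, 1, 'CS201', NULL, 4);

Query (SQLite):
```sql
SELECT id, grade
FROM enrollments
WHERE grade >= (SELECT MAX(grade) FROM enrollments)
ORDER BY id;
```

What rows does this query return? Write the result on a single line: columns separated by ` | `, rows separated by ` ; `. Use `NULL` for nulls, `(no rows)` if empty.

Scalar subquery: MAX(grade) over all enrollments rows = 91.
Keep rows where grade >= that value.

6 | 91 ; 9 | 91 ; 11 | 91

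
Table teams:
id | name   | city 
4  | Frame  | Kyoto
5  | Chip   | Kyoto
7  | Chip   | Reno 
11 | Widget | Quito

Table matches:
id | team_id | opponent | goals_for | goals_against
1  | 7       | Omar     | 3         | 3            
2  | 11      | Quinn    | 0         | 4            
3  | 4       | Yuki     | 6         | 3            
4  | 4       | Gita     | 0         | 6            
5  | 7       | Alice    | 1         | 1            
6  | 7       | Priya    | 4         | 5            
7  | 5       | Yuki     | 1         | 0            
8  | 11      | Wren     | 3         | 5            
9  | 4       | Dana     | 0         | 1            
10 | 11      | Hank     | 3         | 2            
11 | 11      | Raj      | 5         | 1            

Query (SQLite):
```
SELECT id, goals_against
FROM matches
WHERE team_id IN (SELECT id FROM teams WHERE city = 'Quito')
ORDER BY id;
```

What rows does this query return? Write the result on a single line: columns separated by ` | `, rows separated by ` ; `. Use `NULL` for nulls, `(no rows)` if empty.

Inner query: teams.id where city = 'Quito'.
Outer: keep matches rows whose team_id is in that set.
Inner query → {11}

2 | 4 ; 8 | 5 ; 10 | 2 ; 11 | 1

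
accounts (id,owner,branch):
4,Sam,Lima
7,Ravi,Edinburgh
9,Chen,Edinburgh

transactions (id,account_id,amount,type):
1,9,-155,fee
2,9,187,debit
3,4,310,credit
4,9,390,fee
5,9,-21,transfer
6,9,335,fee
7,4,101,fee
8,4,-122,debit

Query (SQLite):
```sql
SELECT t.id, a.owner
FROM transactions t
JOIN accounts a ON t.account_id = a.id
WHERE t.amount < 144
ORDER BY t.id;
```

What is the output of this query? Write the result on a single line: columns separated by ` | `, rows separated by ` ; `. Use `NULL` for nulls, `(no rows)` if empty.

1 | Chen ; 5 | Chen ; 7 | Sam ; 8 | Sam

Each transactions row matches the accounts row where account_id = accounts.id.
Then keep rows with t.amount < 144.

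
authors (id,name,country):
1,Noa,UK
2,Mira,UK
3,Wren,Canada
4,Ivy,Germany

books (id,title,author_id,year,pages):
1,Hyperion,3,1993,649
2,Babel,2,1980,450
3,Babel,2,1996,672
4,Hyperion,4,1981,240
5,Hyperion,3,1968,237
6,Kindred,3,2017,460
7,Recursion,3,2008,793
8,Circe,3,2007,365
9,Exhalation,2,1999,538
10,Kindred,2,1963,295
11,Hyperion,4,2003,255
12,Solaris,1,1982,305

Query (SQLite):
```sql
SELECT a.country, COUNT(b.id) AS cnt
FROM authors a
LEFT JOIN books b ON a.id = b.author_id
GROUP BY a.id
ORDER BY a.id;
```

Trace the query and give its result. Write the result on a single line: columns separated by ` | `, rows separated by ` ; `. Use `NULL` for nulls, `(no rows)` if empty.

UK | 1 ; UK | 4 ; Canada | 5 ; Germany | 2

LEFT JOIN keeps every authors row; unmatched ones get NULL for books columns.
Group by authors.id and compute COUNT(b.id). COUNT(col) of an all-NULL group is 0.
  1: ids {12} → COUNT(b.id)=1
  2: ids {2, 3, 9, 10} → COUNT(b.id)=4
  3: ids {1, 5, 6, 7, 8} → COUNT(b.id)=5
  4: ids {4, 11} → COUNT(b.id)=2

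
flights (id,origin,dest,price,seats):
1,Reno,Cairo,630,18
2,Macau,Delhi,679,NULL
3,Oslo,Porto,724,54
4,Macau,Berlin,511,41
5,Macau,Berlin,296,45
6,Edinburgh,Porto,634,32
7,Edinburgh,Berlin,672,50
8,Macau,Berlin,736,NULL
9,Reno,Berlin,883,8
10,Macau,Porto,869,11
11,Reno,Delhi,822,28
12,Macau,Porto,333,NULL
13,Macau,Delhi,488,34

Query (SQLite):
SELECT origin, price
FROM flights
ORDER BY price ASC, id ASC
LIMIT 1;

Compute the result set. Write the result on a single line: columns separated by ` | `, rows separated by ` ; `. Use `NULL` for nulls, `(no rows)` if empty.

Macau | 296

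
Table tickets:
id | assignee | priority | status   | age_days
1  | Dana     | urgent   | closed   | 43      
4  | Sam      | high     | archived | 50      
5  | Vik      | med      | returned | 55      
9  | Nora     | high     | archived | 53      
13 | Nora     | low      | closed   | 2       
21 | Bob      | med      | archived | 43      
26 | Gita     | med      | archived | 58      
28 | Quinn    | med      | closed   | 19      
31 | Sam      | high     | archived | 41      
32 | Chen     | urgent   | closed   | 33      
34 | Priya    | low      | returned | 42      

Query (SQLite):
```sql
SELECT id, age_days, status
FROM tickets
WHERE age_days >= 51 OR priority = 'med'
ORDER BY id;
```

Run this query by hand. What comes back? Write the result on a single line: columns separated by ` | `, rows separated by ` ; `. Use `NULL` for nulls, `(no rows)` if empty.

age_days >= 51: ids {5, 9, 26}
priority = 'med': ids {5, 21, 26, 28}
Combine with OR.

5 | 55 | returned ; 9 | 53 | archived ; 21 | 43 | archived ; 26 | 58 | archived ; 28 | 19 | closed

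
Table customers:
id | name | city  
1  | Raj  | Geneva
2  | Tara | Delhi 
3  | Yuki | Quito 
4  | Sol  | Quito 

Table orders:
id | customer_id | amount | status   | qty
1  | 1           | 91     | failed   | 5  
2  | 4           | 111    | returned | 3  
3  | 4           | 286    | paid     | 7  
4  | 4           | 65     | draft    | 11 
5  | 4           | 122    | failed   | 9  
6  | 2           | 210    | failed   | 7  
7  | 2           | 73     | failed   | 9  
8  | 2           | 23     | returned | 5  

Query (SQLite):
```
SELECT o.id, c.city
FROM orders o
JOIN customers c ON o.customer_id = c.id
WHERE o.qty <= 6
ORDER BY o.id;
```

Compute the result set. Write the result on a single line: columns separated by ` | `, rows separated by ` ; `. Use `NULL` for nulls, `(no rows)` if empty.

Each orders row matches the customers row where customer_id = customers.id.
Then keep rows with o.qty <= 6.

1 | Geneva ; 2 | Quito ; 8 | Delhi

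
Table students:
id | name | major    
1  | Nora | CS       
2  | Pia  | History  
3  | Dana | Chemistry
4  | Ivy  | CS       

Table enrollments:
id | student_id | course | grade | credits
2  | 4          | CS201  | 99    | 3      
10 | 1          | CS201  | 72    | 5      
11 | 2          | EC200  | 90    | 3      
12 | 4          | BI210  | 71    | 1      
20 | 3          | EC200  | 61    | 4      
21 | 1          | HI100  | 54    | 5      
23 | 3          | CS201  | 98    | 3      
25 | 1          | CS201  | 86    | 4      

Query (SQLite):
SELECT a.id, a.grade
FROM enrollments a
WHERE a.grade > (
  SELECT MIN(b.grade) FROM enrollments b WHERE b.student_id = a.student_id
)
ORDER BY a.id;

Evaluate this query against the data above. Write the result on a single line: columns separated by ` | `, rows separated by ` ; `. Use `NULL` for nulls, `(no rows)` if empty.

2 | 99 ; 10 | 72 ; 23 | 98 ; 25 | 86

For each enrollments row a, compute MIN(grade) over rows sharing a.student_id.
Keep row a if a.grade > that per-group MIN.
  student_id=1: MIN(grade) = 54
  student_id=2: MIN(grade) = 90
  student_id=3: MIN(grade) = 61
  student_id=4: MIN(grade) = 71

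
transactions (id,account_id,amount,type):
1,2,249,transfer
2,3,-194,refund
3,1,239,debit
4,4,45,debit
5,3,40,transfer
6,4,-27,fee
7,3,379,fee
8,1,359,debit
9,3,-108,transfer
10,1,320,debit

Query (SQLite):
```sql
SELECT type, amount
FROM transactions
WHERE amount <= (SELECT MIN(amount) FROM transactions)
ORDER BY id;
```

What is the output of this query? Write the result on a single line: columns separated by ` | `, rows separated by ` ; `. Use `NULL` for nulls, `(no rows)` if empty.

refund | -194

Scalar subquery: MIN(amount) over all transactions rows = -194.
Keep rows where amount <= that value.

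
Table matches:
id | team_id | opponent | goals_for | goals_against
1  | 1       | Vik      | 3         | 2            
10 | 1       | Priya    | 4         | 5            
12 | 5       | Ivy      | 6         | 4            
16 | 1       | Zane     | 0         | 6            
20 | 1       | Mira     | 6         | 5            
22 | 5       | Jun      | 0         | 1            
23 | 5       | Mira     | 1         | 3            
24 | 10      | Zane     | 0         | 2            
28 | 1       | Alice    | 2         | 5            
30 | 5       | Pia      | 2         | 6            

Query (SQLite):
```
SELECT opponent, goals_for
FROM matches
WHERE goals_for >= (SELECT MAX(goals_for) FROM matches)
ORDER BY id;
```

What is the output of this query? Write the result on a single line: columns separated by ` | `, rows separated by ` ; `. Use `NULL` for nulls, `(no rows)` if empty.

Ivy | 6 ; Mira | 6

Scalar subquery: MAX(goals_for) over all matches rows = 6.
Keep rows where goals_for >= that value.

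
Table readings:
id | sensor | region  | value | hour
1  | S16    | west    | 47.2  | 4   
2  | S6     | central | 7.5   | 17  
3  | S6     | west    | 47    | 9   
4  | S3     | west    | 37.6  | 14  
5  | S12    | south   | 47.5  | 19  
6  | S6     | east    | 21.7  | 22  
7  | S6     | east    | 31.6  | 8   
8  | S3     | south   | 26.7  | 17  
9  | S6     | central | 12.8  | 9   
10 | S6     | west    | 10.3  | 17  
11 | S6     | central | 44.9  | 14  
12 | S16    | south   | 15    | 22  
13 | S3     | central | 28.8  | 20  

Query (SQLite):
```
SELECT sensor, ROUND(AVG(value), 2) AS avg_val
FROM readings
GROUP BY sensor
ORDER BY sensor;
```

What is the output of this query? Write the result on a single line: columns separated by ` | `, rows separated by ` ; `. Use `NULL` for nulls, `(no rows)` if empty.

Partition readings by sensor; compute ROUND(AVG(value), 2) within each group.
  S12: ids {5} → ROUND(AVG(value), 2)=47.5
  S16: ids {1, 12} → ROUND(AVG(value), 2)=31.1
  S3: ids {4, 8, 13} → ROUND(AVG(value), 2)=31.03
  S6: ids {2, 3, 6, 7, 9, 10, 11} → ROUND(AVG(value), 2)=25.11

S12 | 47.5 ; S16 | 31.1 ; S3 | 31.03 ; S6 | 25.11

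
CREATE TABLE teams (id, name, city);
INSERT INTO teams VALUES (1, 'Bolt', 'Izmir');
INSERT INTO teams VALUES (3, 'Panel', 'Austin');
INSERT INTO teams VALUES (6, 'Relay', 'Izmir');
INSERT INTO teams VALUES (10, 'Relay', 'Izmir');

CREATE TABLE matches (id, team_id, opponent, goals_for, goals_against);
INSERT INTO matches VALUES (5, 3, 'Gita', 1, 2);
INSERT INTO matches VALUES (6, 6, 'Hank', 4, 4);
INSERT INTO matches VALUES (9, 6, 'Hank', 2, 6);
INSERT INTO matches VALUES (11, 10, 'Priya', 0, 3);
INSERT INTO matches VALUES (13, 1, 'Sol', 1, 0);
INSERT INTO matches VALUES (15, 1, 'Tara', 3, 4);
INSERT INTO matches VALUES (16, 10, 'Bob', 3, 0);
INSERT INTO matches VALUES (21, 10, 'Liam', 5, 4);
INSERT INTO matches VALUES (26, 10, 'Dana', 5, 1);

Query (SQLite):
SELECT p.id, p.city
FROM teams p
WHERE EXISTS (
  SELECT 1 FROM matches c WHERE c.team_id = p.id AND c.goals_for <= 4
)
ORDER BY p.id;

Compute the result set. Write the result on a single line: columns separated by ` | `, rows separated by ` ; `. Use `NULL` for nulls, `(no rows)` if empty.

For each teams row, check whether any matches with matching team_id has goals_for <= 4.
Keep rows where that is true.

1 | Izmir ; 3 | Austin ; 6 | Izmir ; 10 | Izmir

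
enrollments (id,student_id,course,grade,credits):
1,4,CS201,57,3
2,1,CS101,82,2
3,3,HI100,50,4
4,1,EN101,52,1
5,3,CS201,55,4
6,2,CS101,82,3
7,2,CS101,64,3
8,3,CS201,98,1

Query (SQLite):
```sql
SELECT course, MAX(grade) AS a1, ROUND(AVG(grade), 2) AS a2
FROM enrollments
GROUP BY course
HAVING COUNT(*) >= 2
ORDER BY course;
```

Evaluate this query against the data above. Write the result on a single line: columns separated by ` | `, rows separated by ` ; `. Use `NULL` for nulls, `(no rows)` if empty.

CS101 | 82 | 76 ; CS201 | 98 | 70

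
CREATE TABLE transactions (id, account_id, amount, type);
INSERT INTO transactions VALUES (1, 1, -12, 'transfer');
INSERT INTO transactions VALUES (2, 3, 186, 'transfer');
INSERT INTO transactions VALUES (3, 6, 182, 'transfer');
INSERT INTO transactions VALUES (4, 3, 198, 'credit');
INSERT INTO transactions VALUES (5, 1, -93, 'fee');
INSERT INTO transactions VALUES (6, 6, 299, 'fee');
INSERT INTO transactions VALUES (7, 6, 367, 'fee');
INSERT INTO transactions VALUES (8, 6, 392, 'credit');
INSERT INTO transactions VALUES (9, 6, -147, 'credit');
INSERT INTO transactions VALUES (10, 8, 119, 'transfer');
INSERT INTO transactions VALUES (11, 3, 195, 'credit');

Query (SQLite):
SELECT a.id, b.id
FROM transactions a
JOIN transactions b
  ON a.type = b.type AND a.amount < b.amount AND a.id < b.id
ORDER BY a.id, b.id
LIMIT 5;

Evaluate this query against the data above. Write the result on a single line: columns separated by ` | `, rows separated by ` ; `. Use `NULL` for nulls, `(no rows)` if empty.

Pairs (a,b) with same type, a.amount < b.amount, a.id < b.id.
type groups: credit:{4,8,9,11} fee:{5,6,7} transfer:{1,2,3,10}
Ordered by (a.id, b.id); first 5.

1 | 2 ; 1 | 3 ; 1 | 10 ; 4 | 8 ; 5 | 6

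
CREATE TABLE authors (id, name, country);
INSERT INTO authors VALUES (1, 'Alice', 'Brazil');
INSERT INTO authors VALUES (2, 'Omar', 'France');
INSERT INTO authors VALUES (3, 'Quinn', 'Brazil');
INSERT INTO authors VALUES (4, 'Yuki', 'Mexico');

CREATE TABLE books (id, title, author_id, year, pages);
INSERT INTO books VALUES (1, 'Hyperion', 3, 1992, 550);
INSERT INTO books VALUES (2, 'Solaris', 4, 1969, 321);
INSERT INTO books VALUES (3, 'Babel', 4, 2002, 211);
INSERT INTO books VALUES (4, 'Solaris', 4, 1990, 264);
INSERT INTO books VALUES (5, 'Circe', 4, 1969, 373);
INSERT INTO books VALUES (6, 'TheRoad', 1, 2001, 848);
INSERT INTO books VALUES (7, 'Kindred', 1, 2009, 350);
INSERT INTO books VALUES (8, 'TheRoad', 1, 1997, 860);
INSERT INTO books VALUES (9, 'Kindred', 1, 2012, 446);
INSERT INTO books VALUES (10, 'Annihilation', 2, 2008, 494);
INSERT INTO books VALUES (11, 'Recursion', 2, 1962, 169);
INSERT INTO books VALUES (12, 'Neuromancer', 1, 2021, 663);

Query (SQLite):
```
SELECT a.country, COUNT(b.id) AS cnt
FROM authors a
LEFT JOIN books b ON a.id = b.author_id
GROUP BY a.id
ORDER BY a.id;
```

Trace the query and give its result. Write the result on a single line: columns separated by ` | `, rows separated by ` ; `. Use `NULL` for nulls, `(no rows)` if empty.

Brazil | 5 ; France | 2 ; Brazil | 1 ; Mexico | 4

LEFT JOIN keeps every authors row; unmatched ones get NULL for books columns.
Group by authors.id and compute COUNT(b.id). COUNT(col) of an all-NULL group is 0.
  1: ids {6, 7, 8, 9, 12} → COUNT(b.id)=5
  2: ids {10, 11} → COUNT(b.id)=2
  3: ids {1} → COUNT(b.id)=1
  4: ids {2, 3, 4, 5} → COUNT(b.id)=4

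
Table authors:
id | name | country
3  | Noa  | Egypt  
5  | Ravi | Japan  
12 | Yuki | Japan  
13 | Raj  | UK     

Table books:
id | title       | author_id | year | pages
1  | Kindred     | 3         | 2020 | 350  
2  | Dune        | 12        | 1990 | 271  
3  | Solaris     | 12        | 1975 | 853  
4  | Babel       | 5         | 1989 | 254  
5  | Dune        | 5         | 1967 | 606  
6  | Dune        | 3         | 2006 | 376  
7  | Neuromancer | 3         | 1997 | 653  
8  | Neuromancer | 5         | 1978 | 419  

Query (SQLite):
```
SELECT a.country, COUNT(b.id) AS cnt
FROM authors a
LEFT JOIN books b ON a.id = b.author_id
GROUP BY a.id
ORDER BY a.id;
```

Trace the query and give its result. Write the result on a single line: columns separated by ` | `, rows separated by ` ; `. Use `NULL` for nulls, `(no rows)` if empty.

Egypt | 3 ; Japan | 3 ; Japan | 2 ; UK | 0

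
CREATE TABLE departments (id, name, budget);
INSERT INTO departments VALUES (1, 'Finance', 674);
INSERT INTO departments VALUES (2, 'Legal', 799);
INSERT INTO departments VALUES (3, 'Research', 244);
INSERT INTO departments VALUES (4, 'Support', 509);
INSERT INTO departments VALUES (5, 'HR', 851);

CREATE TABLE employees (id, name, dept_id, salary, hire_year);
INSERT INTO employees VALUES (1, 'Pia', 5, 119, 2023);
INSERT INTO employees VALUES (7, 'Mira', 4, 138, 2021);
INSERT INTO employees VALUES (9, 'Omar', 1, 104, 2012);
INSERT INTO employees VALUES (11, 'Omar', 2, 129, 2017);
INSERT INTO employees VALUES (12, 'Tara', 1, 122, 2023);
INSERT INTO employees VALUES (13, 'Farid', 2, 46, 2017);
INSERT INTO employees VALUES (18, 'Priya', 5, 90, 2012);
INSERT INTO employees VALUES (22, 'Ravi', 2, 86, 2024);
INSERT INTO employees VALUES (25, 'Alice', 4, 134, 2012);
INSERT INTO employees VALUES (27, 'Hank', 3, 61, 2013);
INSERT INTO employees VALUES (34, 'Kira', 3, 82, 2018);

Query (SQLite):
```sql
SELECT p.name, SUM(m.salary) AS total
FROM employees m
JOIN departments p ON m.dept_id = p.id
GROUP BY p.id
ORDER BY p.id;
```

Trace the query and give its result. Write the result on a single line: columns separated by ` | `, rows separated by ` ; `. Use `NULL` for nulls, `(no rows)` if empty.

Join each employees row to its departments via dept_id.
Group joined rows by departments.id; compute SUM(m.salary) per group.
  1: ids {9, 12} → SUM(m.salary)=226
  2: ids {11, 13, 22} → SUM(m.salary)=261
  3: ids {27, 34} → SUM(m.salary)=143
  4: ids {7, 25} → SUM(m.salary)=272
  5: ids {1, 18} → SUM(m.salary)=209

Finance | 226 ; Legal | 261 ; Research | 143 ; Support | 272 ; HR | 209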